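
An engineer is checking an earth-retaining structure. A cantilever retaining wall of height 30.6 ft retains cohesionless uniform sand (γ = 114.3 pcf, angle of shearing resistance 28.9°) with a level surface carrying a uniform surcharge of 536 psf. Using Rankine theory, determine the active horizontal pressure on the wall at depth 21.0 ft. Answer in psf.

1020 psf

K_a = (1 − sin φ)/(1 + sin φ) = 0.3484.
σ_v = γz + q = 114.3 × 21.0 + 536 = 2936 psf.
σ_h = K_a σ_v = 0.3484 × 2936 = 1023 psf.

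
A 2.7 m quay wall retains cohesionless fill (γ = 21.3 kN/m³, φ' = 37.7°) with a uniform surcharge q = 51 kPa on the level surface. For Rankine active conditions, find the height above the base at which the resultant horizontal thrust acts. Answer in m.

K_a = 0.2411.
Triangular part P₁ = ½K_aγH² = 18.72 at H/3 = 0.9000 m; rectangular part P₂ = K_a q H = 33.19 at H/2 = 1.350 m.
ȳ = (P₁·0.9000 + P₂·1.350)/(P₁+P₂) = 1.188 m.

1.19 m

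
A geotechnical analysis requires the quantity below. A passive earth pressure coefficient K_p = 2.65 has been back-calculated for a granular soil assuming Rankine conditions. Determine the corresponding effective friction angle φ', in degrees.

26.9°

K_p = (1+sin φ)/(1−sin φ) ⇒ sin φ = (K_p − 1)/(K_p + 1) = 0.4521.
φ = arcsin(0.4521) = 26.88°.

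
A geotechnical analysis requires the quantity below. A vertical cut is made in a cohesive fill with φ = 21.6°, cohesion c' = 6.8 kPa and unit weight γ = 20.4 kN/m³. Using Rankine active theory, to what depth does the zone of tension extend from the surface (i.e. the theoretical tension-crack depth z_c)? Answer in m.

0.981 m

K_a = tan²(45° − 21.6°/2) = 0.4619; √K_a = 0.6796.
The active pressure is zero where K_a γ z = 2c√K_a, so z_c = 2c/(γ√K_a) = 2×6.8/(20.4×0.6796) = 0.9810 m.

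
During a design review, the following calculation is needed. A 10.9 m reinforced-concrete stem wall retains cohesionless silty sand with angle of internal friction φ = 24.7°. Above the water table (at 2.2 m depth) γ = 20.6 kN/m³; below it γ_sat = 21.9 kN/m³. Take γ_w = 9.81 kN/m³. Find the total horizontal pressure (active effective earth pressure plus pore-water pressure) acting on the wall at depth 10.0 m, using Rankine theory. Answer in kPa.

K_a = (1 − sin φ)/(1 + sin φ) = 0.4106.
γ' = 21.9 − 9.81 = 12.09 kN/m³.
Effective vertical stress at 10.0 m: σ'_v = 20.6×2.2 + 12.09×7.80 = 139.6 kPa.
σ'_h = K_a σ'_v = 0.4106 × 139.6 = 57.32 kPa; u = γ_w × 7.80 = 76.52 kPa.
Total σ_h = 57.32 + 76.52 = 133.8 kPa.

134 kPa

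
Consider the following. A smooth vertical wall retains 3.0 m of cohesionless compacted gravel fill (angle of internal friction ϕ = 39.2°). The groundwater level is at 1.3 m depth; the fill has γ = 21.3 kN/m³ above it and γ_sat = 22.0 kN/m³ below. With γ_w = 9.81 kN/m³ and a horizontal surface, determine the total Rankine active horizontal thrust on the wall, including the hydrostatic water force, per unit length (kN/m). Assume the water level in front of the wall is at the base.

K_a = tan²(45° − φ/2) = 0.2255.
γ' = 22.0 − 9.81 = 12.19 kN/m³. Depth below WT = 1.7 m.
σ'_h at WT = K_a γ d_w = 6.243 kPa; at base = 6.243 + K_a γ' × 1.7 = 10.92 kPa.
P₁ (0–1.3 m) = ½×6.243×1.3 = 4.058. P₂ (1.3–3.0 m) = ½(6.243+10.92)×1.7 = 14.58.
P_w = ½ γ_w h₂² = 0.5×9.81×1.7² = 14.18. Total = 4.058+14.58+14.18 = 32.82 kN/m.

32.8 kN/m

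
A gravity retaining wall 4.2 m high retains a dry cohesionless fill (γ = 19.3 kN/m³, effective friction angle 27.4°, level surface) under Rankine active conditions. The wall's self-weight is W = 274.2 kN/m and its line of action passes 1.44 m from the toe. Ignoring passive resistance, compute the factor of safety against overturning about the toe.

4.48

K_a = tan²(45° − 27.4°/2) = 0.3697.
P_a = ½K_aγH² = 0.5×0.3697×19.3×4.2² = 62.93 kN/m, acting at H/3 = 1.400 m above the base.
Overturning moment M_o = P_a × H/3 = 62.93 × 1.400 = 88.10.
Resisting moment M_r = W × 1.44 = 274.2 × 1.44 = 394.8.
FS_overturning = M_r/M_o = 394.8/88.10 = 4.482.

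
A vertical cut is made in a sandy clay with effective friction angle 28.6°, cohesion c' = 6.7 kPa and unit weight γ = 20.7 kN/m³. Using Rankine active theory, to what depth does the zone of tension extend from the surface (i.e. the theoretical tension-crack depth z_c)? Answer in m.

1.09 m

K_a = tan²(45° − 28.6°/2) = 0.3525; √K_a = 0.5938.
The active pressure is zero where K_a γ z = 2c√K_a, so z_c = 2c/(γ√K_a) = 2×6.7/(20.7×0.5938) = 1.090 m.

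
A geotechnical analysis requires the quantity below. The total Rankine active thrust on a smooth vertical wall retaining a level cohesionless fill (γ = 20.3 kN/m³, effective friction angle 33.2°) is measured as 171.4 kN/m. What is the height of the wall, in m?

7.60 m

K_a = 0.2924. P_a = ½ K_a γ H² ⇒ H = √(2P_a/(K_a γ)).
H = √(2×171.4/(0.2924×20.3)) = 7.600 m.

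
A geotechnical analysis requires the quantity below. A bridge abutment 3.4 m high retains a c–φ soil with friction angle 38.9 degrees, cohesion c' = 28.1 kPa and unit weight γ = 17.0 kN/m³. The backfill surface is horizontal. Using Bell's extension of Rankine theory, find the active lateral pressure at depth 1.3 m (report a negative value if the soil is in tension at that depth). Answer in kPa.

-21.8 kPa

K_a = (1 − sin φ)/(1 + sin φ) = 0.2285.
σ_a = K_a γ z − 2c√K_a = 0.2285×17.0×1.3 − 2×28.1×0.4780 = -21.82 kPa.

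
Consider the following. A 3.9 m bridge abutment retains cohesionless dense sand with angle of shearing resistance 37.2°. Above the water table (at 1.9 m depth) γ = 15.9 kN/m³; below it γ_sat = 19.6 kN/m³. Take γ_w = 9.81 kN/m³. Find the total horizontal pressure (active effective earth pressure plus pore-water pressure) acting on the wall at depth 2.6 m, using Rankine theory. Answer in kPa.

16.0 kPa

K_a = (1 − sin φ)/(1 + sin φ) = 0.2464.
γ' = 19.6 − 9.81 = 9.790 kN/m³.
Effective vertical stress at 2.6 m: σ'_v = 15.9×1.9 + 9.790×0.700 = 37.06 kPa.
σ'_h = K_a σ'_v = 0.2464 × 37.06 = 9.133 kPa; u = γ_w × 0.700 = 6.867 kPa.
Total σ_h = 9.133 + 6.867 = 16.00 kPa.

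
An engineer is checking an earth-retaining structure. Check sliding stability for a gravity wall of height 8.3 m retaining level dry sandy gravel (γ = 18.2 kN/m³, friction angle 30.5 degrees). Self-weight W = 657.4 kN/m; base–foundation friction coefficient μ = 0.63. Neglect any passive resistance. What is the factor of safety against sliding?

2.02

K_a = tan²(45° − 30.5°/2) = 0.3267.
P_a = ½K_aγH² = 0.5×0.3267×18.2×8.3² = 204.8 kN/m, acting at H/3 = 2.767 m above the base.
FS_sliding = μW / P_a = 0.63×657.4 / 204.8 = 2.022.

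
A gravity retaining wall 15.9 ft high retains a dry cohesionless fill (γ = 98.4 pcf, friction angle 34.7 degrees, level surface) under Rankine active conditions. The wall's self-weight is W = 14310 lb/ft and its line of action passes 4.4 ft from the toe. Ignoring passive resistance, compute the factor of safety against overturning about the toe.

K_a = tan²(45° − 34.7°/2) = 0.2745.
P_a = ½K_aγH² = 0.5×0.2745×98.4×15.9² = 3414 lb/ft, acting at H/3 = 5.300 ft above the base.
Overturning moment M_o = P_a × H/3 = 3414 × 5.300 = 18090.
Resisting moment M_r = W × 4.4 = 14310 × 4.4 = 62960.
FS_overturning = M_r/M_o = 62960/18090 = 3.480.

3.48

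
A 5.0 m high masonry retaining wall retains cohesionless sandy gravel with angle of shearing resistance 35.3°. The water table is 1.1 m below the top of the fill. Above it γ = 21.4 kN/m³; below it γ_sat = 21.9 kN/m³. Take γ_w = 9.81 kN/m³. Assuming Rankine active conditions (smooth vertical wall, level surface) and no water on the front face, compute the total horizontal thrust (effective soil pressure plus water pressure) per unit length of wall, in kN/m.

127 kN/m

K_a = tan²(45° − φ/2) = 0.2675.
γ' = 21.9 − 9.81 = 12.09 kN/m³. Depth below WT = 3.9 m.
σ'_h at WT = K_a γ d_w = 6.298 kPa; at base = 6.298 + K_a γ' × 3.9 = 18.91 kPa.
P₁ (0–1.1 m) = ½×6.298×1.1 = 3.464. P₂ (1.1–5.0 m) = ½(6.298+18.91)×3.9 = 49.16.
P_w = ½ γ_w h₂² = 0.5×9.81×3.9² = 74.61. Total = 3.464+49.16+74.61 = 127.2 kN/m.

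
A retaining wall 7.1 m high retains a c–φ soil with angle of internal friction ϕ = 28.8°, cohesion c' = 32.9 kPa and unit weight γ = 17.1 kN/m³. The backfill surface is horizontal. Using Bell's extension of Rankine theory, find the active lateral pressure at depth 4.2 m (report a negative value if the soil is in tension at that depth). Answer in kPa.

-13.8 kPa

K_a = (1 − sin φ)/(1 + sin φ) = 0.3498.
σ_a = K_a γ z − 2c√K_a = 0.3498×17.1×4.2 − 2×32.9×0.5914 = -13.79 kPa.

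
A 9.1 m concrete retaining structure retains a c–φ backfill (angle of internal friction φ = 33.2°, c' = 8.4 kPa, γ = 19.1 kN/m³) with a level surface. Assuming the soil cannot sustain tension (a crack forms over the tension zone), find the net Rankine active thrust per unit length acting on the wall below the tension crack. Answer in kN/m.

156 kN/m

K_a = 0.2924; √K_a = 0.5407.
Tension-crack depth z_c = 2c/(γ√K_a) = 2×8.4/(19.1×0.5407) = 1.627 m.
σ_a at base = K_a γ H − 2c√K_a = 0.2924×19.1×9.1 − 2×8.4×0.5407 = 41.73 kPa.
P_a = ½ × 41.73 × (H − z_c) = 0.5×41.73×7.473 = 155.9 kN/m.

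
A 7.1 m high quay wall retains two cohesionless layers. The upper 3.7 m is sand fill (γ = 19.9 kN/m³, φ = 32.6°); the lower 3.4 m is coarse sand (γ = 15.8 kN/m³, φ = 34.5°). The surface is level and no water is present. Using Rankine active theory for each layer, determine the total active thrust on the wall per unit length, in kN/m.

135 kN/m

K_a1 = tan²(45°−32.6°/2) = 0.2997; K_a2 = tan²(45°−34.5°/2) = 0.2768.
Layer 1: σ at base = K_a1 γ₁ h₁ = 22.07 kPa; P₁ = ½×22.07×3.7 = 40.83.
Layer 2: σ_v at top = γ₁h₁ = 73.63; σ_h top = K_a2×73.63 = 20.38; σ_h base = K_a2×(73.63+15.8×3.4) = 35.25.
P₂ = ½(20.38+35.25)×3.4 = 94.58. Total P_a = 40.83+94.58 = 135.4 kN/m.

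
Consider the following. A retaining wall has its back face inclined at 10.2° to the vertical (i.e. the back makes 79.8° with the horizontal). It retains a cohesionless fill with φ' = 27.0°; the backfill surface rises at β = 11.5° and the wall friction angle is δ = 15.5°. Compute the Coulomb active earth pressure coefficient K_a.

0.501

K_a = sin²(α+φ) / [sin²α · sin(α−δ) · (1 + √{sin(φ+δ)sin(φ−β) / (sin(α−δ)sin(α+β))})²].
With α = 79.8°, φ = 27.0°, δ = 15.5°, β = 11.5°: K_a = 0.5010.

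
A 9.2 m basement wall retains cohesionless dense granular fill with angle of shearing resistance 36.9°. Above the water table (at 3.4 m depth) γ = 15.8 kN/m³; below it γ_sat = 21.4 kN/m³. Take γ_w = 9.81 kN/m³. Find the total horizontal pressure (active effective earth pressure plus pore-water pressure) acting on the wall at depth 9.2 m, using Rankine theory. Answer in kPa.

87.1 kPa

K_a = (1 − sin φ)/(1 + sin φ) = 0.2497.
γ' = 21.4 − 9.81 = 11.59 kN/m³.
Effective vertical stress at 9.2 m: σ'_v = 15.8×3.4 + 11.59×5.80 = 120.9 kPa.
σ'_h = K_a σ'_v = 0.2497 × 120.9 = 30.20 kPa; u = γ_w × 5.80 = 56.90 kPa.
Total σ_h = 30.20 + 56.90 = 87.09 kPa.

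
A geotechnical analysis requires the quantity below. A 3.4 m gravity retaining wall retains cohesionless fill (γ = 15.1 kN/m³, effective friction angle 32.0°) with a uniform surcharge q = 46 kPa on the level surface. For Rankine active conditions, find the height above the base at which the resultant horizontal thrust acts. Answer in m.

K_a = 0.3073.
Triangular part P₁ = ½K_aγH² = 26.82 at H/3 = 1.133 m; rectangular part P₂ = K_a q H = 48.06 at H/2 = 1.700 m.
ȳ = (P₁·1.133 + P₂·1.700)/(P₁+P₂) = 1.497 m.

1.50 m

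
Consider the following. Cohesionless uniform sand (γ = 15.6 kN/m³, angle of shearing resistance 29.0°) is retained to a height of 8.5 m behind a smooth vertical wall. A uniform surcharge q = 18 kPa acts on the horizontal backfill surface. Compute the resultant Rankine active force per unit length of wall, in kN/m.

249 kN/m

K_a = tan²(45° − φ/2) = 0.3470.
Soil triangle: ½ K_a γ H² = 0.5×0.3470×15.6×8.5² = 195.5 kN/m.
Surcharge rectangle: K_a q H = 0.3470×18×8.5 = 53.09 kN/m.
Total = 195.5 + 53.09 = 248.6 kN/m.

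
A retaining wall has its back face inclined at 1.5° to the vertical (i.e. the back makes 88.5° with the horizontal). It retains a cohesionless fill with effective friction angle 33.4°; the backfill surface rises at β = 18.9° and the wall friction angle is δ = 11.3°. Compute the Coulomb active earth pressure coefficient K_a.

K_a = sin²(α+φ) / [sin²α · sin(α−δ) · (1 + √{sin(φ+δ)sin(φ−β) / (sin(α−δ)sin(α+β))})²].
With α = 88.5°, φ = 33.4°, δ = 11.3°, β = 18.9°: K_a = 0.3592.

0.359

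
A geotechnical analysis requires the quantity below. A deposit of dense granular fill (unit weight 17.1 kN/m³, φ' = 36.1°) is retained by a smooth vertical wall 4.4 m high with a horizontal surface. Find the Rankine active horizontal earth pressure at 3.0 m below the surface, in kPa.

K_a = (1 − sin φ)/(1 + sin φ) = 0.2585.
σ_h = K_a γ z = 0.2585 × 17.1 × 3.0 = 13.26 kPa.

13.3 kPa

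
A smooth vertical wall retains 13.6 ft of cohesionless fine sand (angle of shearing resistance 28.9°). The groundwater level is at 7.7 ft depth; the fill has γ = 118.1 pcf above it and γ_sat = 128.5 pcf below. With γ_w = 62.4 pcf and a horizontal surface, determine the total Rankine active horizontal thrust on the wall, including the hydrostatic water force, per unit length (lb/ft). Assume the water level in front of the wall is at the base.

K_a = tan²(45° − φ/2) = 0.3484.
γ' = 128.5 − 62.4 = 66.10 pcf. Depth below WT = 5.9 ft.
σ'_h at WT = K_a γ d_w = 316.8 psf; at base = 316.8 + K_a γ' × 5.9 = 452.6 psf.
P₁ (0–7.7 ft) = ½×316.8×7.7 = 1220. P₂ (7.7–13.6 ft) = ½(316.8+452.6)×5.9 = 2270.
P_w = ½ γ_w h₂² = 0.5×62.4×5.9² = 1086. Total = 1220+2270+1086 = 4576 lb/ft.

4580 lb/ft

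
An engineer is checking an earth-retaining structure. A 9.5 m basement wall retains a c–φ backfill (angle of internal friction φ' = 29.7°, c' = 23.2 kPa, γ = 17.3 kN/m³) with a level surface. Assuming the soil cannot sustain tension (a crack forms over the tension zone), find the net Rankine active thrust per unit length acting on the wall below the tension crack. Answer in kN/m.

69.6 kN/m

K_a = 0.3374; √K_a = 0.5808.
Tension-crack depth z_c = 2c/(γ√K_a) = 2×23.2/(17.3×0.5808) = 4.618 m.
σ_a at base = K_a γ H − 2c√K_a = 0.3374×17.3×9.5 − 2×23.2×0.5808 = 28.50 kPa.
P_a = ½ × 28.50 × (H − z_c) = 0.5×28.50×4.882 = 69.57 kN/m.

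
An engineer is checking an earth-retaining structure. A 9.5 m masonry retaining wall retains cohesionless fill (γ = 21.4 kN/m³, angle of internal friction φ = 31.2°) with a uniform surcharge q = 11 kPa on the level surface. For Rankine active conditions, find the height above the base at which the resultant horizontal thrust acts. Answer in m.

K_a = 0.3175.
Triangular part P₁ = ½K_aγH² = 306.6 at H/3 = 3.167 m; rectangular part P₂ = K_a q H = 33.18 at H/2 = 4.750 m.
ȳ = (P₁·3.167 + P₂·4.750)/(P₁+P₂) = 3.321 m.

3.32 m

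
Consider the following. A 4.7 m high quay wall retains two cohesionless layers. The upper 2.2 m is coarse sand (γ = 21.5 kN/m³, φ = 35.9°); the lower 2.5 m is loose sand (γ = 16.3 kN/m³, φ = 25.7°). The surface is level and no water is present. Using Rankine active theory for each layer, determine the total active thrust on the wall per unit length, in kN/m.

K_a1 = tan²(45°−35.9°/2) = 0.2607; K_a2 = tan²(45°−25.7°/2) = 0.3950.
Layer 1: σ at base = K_a1 γ₁ h₁ = 12.33 kPa; P₁ = ½×12.33×2.2 = 13.57.
Layer 2: σ_v at top = γ₁h₁ = 47.30; σ_h top = K_a2×47.30 = 18.69; σ_h base = K_a2×(47.30+16.3×2.5) = 34.78.
P₂ = ½(18.69+34.78)×2.5 = 66.83. Total P_a = 13.57+66.83 = 80.40 kN/m.

80.4 kN/m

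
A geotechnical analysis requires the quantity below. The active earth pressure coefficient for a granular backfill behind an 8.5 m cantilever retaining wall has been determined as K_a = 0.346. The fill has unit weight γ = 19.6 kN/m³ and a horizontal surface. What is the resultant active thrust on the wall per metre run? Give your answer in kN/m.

P = ½ K_a γ H² = 0.5 × 0.346 × 19.6 × 8.5² = 245.0 kN/m.

245 kN/m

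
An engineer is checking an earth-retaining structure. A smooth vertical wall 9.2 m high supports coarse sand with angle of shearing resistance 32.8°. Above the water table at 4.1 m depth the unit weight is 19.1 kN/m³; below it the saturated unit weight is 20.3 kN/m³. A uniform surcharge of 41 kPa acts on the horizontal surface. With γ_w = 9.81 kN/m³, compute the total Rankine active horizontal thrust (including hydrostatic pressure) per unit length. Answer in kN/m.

K_a = tan²(45° − φ/2) = 0.2973.
γ' = 20.3 − 9.81 = 10.49 kN/m³. h₂ = H − d_w = 5.1 m.
σ'_h: at surface K_a·q = 12.19; at WT K_a(q+γd_w) = 35.47; at base K_a(q+γd_w+γ'h₂) = 51.37 kPa.
P₁ = ½(12.19+35.47)×4.1 = 97.69; P₂ = ½(35.47+51.37)×5.1 = 221.4; P_w = ½γ_w h₂² = 127.6.
Total = 97.69+221.4+127.6 = 446.7 kN/m.

447 kN/m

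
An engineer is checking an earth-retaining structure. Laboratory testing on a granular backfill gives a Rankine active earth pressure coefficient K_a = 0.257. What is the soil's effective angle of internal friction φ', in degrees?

36.2°

K_a = tan²(45° − φ/2) ⇒ 45° − φ/2 = arctan(√0.257) = 26.88°.
φ = 2(45° − 26.88°) = 36.23°.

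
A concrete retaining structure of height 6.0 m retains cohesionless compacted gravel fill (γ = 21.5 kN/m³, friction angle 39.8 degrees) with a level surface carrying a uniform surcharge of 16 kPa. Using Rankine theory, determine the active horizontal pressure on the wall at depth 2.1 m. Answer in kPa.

13.4 kPa

K_a = (1 − sin φ)/(1 + sin φ) = 0.2194.
σ_v = γz + q = 21.5 × 2.1 + 16 = 61.15 kPa.
σ_h = K_a σ_v = 0.2194 × 61.15 = 13.42 kPa.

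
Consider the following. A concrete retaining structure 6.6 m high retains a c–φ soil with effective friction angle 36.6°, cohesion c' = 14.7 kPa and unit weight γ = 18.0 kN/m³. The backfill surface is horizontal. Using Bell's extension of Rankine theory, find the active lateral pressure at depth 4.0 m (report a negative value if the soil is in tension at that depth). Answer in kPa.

3.43 kPa

K_a = (1 − sin φ)/(1 + sin φ) = 0.2530.
σ_a = K_a γ z − 2c√K_a = 0.2530×18.0×4.0 − 2×14.7×0.5029 = 3.426 kPa.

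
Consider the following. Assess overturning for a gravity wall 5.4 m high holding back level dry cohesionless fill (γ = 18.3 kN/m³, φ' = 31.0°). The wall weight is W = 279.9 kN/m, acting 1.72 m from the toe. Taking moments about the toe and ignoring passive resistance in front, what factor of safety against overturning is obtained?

3.13

K_a = tan²(45° − 31.0°/2) = 0.3201.
P_a = ½K_aγH² = 0.5×0.3201×18.3×5.4² = 85.41 kN/m, acting at H/3 = 1.800 m above the base.
Overturning moment M_o = P_a × H/3 = 85.41 × 1.800 = 153.7.
Resisting moment M_r = W × 1.72 = 279.9 × 1.72 = 481.4.
FS_overturning = M_r/M_o = 481.4/153.7 = 3.132.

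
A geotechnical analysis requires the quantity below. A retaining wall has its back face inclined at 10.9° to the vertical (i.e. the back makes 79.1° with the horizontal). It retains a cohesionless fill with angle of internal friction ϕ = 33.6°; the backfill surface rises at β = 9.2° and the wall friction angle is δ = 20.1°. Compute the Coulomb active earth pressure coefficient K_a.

0.391

K_a = sin²(α+φ) / [sin²α · sin(α−δ) · (1 + √{sin(φ+δ)sin(φ−β) / (sin(α−δ)sin(α+β))})²].
With α = 79.1°, φ = 33.6°, δ = 20.1°, β = 9.2°: K_a = 0.3907.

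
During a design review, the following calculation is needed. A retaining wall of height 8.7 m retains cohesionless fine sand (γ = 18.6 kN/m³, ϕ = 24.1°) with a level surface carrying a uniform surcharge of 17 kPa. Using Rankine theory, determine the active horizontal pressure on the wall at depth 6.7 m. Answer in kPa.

K_a = (1 − sin φ)/(1 + sin φ) = 0.4201.
σ_v = γz + q = 18.6 × 6.7 + 17 = 141.6 kPa.
σ_h = K_a σ_v = 0.4201 × 141.6 = 59.50 kPa.

59.5 kPa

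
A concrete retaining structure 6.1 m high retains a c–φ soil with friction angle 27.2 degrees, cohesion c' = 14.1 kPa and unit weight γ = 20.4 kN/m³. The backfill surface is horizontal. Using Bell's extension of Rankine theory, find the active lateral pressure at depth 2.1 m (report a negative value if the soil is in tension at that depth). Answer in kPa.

-1.25 kPa

K_a = (1 − sin φ)/(1 + sin φ) = 0.3726.
σ_a = K_a γ z − 2c√K_a = 0.3726×20.4×2.1 − 2×14.1×0.6104 = -1.252 kPa.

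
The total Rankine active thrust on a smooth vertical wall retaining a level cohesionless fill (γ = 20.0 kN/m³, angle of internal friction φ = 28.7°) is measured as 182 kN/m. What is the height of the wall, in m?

7.20 m

K_a = 0.3511. P_a = ½ K_a γ H² ⇒ H = √(2P_a/(K_a γ)).
H = √(2×182/(0.3511×20.0)) = 7.199 m.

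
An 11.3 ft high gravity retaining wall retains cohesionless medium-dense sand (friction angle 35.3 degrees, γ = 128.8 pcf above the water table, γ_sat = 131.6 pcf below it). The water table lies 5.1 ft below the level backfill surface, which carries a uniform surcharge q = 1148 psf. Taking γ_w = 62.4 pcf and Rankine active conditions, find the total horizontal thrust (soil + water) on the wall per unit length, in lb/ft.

6560 lb/ft

K_a = tan²(45° − φ/2) = 0.2675.
γ' = 131.6 − 62.4 = 69.20 pcf. h₂ = H − d_w = 6.2 ft.
σ'_h: at surface K_a·q = 307.1; at WT K_a(q+γd_w) = 482.9; at base K_a(q+γd_w+γ'h₂) = 597.7 psf.
P₁ = ½(307.1+482.9)×5.1 = 2015; P₂ = ½(482.9+597.7)×6.2 = 3350; P_w = ½γ_w h₂² = 1199.
Total = 2015+3350+1199 = 6564 lb/ft.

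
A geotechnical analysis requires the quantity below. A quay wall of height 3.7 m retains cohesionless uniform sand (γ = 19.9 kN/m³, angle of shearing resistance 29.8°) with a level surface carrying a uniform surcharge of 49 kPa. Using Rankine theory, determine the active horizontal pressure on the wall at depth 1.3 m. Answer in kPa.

K_a = (1 − sin φ)/(1 + sin φ) = 0.3360.
σ_v = γz + q = 19.9 × 1.3 + 49 = 74.87 kPa.
σ_h = K_a σ_v = 0.3360 × 74.87 = 25.16 kPa.

25.2 kPa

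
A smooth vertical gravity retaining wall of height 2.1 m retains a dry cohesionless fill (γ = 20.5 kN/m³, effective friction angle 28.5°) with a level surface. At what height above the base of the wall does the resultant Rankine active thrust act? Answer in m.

0.700 m

K_a = 0.3540.
The pressure distribution is triangular, so the resultant acts at H/3 above the base = 2.1/3 = 0.7000 m.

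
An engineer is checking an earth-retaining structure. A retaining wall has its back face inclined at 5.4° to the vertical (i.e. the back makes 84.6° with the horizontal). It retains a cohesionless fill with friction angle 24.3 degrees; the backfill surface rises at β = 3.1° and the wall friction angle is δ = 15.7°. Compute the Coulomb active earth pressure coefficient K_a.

0.431

K_a = sin²(α+φ) / [sin²α · sin(α−δ) · (1 + √{sin(φ+δ)sin(φ−β) / (sin(α−δ)sin(α+β))})²].
With α = 84.6°, φ = 24.3°, δ = 15.7°, β = 3.1°: K_a = 0.4306.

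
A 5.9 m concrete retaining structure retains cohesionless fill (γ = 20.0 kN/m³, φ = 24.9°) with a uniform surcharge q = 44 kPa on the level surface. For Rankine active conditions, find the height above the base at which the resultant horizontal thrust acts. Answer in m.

K_a = 0.4074.
Triangular part P₁ = ½K_aγH² = 141.8 at H/3 = 1.967 m; rectangular part P₂ = K_a q H = 105.8 at H/2 = 2.950 m.
ȳ = (P₁·1.967 + P₂·2.950)/(P₁+P₂) = 2.387 m.

2.39 m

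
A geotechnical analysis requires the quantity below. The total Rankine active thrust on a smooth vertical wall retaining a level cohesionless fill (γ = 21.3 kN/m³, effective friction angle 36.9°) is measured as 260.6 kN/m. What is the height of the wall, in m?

9.90 m

K_a = 0.2497. P_a = ½ K_a γ H² ⇒ H = √(2P_a/(K_a γ)).
H = √(2×260.6/(0.2497×21.3)) = 9.900 m.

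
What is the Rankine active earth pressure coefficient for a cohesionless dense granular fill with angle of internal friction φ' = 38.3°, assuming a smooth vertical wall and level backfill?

K_a = (1 − sin φ)/(1 + sin φ) = (1 − sin 38.3°)/(1 + sin 38.3°) = 0.2347.

0.235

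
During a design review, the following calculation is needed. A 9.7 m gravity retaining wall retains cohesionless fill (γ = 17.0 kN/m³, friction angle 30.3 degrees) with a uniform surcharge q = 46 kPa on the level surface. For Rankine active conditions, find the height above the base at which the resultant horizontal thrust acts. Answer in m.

3.81 m

K_a = 0.3293.
Triangular part P₁ = ½K_aγH² = 263.4 at H/3 = 3.233 m; rectangular part P₂ = K_a q H = 146.9 at H/2 = 4.850 m.
ȳ = (P₁·3.233 + P₂·4.850)/(P₁+P₂) = 3.812 m.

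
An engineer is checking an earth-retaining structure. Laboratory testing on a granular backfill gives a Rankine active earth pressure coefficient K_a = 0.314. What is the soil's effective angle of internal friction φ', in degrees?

31.5°

K_a = tan²(45° − φ/2) ⇒ 45° − φ/2 = arctan(√0.314) = 29.26°.
φ = 2(45° − 29.26°) = 31.47°.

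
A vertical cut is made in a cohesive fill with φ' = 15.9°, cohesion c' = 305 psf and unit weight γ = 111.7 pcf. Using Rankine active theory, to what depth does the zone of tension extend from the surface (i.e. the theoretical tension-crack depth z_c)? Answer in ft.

K_a = tan²(45° − 15.9°/2) = 0.5699; √K_a = 0.7549.
The active pressure is zero where K_a γ z = 2c√K_a, so z_c = 2c/(γ√K_a) = 2×305/(111.7×0.7549) = 7.234 ft.

7.23 ft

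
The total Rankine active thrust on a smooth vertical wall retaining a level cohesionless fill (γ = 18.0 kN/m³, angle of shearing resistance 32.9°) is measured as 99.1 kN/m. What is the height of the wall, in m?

K_a = 0.2960. P_a = ½ K_a γ H² ⇒ H = √(2P_a/(K_a γ)).
H = √(2×99.1/(0.2960×18.0)) = 6.099 m.

6.10 m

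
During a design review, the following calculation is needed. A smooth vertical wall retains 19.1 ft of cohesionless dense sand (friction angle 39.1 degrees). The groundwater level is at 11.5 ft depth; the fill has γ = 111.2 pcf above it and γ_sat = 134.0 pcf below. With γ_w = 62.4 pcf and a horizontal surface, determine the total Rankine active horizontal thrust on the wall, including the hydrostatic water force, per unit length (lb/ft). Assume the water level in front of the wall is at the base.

K_a = tan²(45° − φ/2) = 0.2265.
γ' = 134.0 − 62.4 = 71.60 pcf. Depth below WT = 7.6 ft.
σ'_h at WT = K_a γ d_w = 289.6 psf; at base = 289.6 + K_a γ' × 7.6 = 412.9 psf.
P₁ (0–11.5 ft) = ½×289.6×11.5 = 1665. P₂ (11.5–19.1 ft) = ½(289.6+412.9)×7.6 = 2670.
P_w = ½ γ_w h₂² = 0.5×62.4×7.6² = 1802. Total = 1665+2670+1802 = 6137 lb/ft.

6140 lb/ft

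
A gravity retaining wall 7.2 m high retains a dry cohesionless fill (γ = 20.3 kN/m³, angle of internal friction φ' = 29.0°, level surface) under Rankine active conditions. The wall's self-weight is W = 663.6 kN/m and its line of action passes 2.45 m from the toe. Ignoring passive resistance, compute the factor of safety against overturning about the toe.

K_a = tan²(45° − 29.0°/2) = 0.3470.
P_a = ½K_aγH² = 0.5×0.3470×20.3×7.2² = 182.6 kN/m, acting at H/3 = 2.400 m above the base.
Overturning moment M_o = P_a × H/3 = 182.6 × 2.400 = 438.2.
Resisting moment M_r = W × 2.45 = 663.6 × 2.45 = 1626.
FS_overturning = M_r/M_o = 1626/438.2 = 3.711.

3.71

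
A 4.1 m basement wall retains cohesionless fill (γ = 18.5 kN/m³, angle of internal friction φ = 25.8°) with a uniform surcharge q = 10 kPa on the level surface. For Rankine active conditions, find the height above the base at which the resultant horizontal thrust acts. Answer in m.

K_a = 0.3935.
Triangular part P₁ = ½K_aγH² = 61.19 at H/3 = 1.367 m; rectangular part P₂ = K_a q H = 16.13 at H/2 = 2.050 m.
ȳ = (P₁·1.367 + P₂·2.050)/(P₁+P₂) = 1.509 m.

1.51 m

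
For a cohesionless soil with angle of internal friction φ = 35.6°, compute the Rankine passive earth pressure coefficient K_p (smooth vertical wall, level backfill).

K_p = (1 + sin φ)/(1 − sin φ) = tan²(45° + 35.6°/2) = 3.786.

3.79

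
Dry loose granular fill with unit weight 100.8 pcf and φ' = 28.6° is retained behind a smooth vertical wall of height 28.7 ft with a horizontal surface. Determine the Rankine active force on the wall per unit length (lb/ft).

14600 lb/ft

K_a = tan²(45° − φ/2) = 0.3525.
P_a = ½ K_a γ H² = 0.5 × 0.3525 × 100.8 × 28.7² = 14640 lb/ft.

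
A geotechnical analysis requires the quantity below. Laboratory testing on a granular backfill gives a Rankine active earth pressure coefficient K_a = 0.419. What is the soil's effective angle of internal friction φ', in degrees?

24.2°

K_a = tan²(45° − φ/2) ⇒ 45° − φ/2 = arctan(√0.419) = 32.92°.
φ = 2(45° − 32.92°) = 24.17°.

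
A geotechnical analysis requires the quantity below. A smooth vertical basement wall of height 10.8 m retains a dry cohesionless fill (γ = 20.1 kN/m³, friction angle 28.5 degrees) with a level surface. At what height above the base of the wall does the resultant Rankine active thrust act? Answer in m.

3.60 m

K_a = 0.3540.
The pressure distribution is triangular, so the resultant acts at H/3 above the base = 10.8/3 = 3.600 m.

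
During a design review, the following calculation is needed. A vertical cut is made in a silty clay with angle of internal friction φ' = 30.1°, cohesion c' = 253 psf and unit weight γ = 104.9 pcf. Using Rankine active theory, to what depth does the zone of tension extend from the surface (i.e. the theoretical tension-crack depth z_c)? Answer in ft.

K_a = tan²(45° − 30.1°/2) = 0.3320; √K_a = 0.5762.
The active pressure is zero where K_a γ z = 2c√K_a, so z_c = 2c/(γ√K_a) = 2×253/(104.9×0.5762) = 8.372 ft.

8.37 ft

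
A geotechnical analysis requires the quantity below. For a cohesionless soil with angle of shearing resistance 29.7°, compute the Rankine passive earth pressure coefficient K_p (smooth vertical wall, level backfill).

K_p = (1 + sin φ)/(1 − sin φ) = tan²(45° + 29.7°/2) = 2.964.

2.96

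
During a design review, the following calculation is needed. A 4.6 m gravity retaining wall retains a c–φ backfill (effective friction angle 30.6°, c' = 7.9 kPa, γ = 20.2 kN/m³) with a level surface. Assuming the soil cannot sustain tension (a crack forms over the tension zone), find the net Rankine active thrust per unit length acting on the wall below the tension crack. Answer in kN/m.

34.3 kN/m

K_a = 0.3253; √K_a = 0.5704.
Tension-crack depth z_c = 2c/(γ√K_a) = 2×7.9/(20.2×0.5704) = 1.371 m.
σ_a at base = K_a γ H − 2c√K_a = 0.3253×20.2×4.6 − 2×7.9×0.5704 = 21.22 kPa.
P_a = ½ × 21.22 × (H − z_c) = 0.5×21.22×3.229 = 34.25 kN/m.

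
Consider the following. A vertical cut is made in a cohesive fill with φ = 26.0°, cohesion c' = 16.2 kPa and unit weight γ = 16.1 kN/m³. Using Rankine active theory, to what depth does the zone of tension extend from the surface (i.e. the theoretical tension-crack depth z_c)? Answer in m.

K_a = tan²(45° − 26.0°/2) = 0.3905; √K_a = 0.6249.
The active pressure is zero where K_a γ z = 2c√K_a, so z_c = 2c/(γ√K_a) = 2×16.2/(16.1×0.6249) = 3.221 m.

3.22 m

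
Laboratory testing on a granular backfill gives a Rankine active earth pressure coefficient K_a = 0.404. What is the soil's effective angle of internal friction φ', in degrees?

K_a = tan²(45° − φ/2) ⇒ 45° − φ/2 = arctan(√0.404) = 32.44°.
φ = 2(45° − 32.44°) = 25.12°.

25.1°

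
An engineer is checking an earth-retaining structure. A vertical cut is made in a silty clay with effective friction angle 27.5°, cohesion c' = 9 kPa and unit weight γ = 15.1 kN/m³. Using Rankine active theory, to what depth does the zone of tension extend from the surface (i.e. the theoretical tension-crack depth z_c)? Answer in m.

K_a = tan²(45° − 27.5°/2) = 0.3682; √K_a = 0.6068.
The active pressure is zero where K_a γ z = 2c√K_a, so z_c = 2c/(γ√K_a) = 2×9/(15.1×0.6068) = 1.964 m.

1.96 m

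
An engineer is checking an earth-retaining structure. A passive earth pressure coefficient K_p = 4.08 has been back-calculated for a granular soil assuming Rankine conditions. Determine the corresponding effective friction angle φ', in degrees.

K_p = (1+sin φ)/(1−sin φ) ⇒ sin φ = (K_p − 1)/(K_p + 1) = 0.6063.
φ = arcsin(0.6063) = 37.32°.

37.3°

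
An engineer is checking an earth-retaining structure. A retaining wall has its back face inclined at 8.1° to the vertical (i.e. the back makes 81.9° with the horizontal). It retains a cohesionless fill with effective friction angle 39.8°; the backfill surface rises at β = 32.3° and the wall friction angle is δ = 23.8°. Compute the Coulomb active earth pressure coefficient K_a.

K_a = sin²(α+φ) / [sin²α · sin(α−δ) · (1 + √{sin(φ+δ)sin(φ−β) / (sin(α−δ)sin(α+β))})²].
With α = 81.9°, φ = 39.8°, δ = 23.8°, β = 32.3°: K_a = 0.4512.

0.451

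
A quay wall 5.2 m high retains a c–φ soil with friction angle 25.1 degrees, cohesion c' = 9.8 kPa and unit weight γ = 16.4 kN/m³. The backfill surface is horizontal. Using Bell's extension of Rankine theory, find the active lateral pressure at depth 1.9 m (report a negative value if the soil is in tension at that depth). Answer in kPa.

K_a = (1 − sin φ)/(1 + sin φ) = 0.4043.
σ_a = K_a γ z − 2c√K_a = 0.4043×16.4×1.9 − 2×9.8×0.6358 = 0.1354 kPa.

0.135 kPa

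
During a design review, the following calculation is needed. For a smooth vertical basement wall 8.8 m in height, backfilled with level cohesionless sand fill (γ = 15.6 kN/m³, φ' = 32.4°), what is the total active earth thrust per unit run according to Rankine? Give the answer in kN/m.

183 kN/m

K_a = tan²(45° − φ/2) = 0.3022.
P_a = ½ K_a γ H² = 0.5 × 0.3022 × 15.6 × 8.8² = 182.6 kN/m.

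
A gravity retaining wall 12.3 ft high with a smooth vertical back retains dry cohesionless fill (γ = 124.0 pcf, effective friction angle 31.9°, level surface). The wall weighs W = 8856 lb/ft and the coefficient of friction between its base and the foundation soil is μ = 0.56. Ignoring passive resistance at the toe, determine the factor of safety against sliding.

K_a = tan²(45° − 31.9°/2) = 0.3085.
P_a = ½K_aγH² = 0.5×0.3085×124.0×12.3² = 2894 lb/ft, acting at H/3 = 4.100 ft above the base.
FS_sliding = μW / P_a = 0.56×8856 / 2894 = 1.714.

1.71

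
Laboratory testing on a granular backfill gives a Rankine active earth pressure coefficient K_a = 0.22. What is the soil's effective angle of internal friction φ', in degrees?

39.7°

K_a = tan²(45° − φ/2) ⇒ 45° − φ/2 = arctan(√0.22) = 25.13°.
φ = 2(45° − 25.13°) = 39.74°.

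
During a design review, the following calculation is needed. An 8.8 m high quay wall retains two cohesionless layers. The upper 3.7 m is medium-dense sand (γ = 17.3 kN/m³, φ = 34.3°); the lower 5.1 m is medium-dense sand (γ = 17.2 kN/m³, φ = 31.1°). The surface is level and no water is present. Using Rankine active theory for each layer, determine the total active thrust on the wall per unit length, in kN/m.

K_a1 = tan²(45°−34.3°/2) = 0.2792; K_a2 = tan²(45°−31.1°/2) = 0.3188.
Layer 1: σ at base = K_a1 γ₁ h₁ = 17.87 kPa; P₁ = ½×17.87×3.7 = 33.06.
Layer 2: σ_v at top = γ₁h₁ = 64.01; σ_h top = K_a2×64.01 = 20.41; σ_h base = K_a2×(64.01+17.2×5.1) = 48.37.
P₂ = ½(20.41+48.37)×5.1 = 175.4. Total P_a = 33.06+175.4 = 208.4 kN/m.

208 kN/m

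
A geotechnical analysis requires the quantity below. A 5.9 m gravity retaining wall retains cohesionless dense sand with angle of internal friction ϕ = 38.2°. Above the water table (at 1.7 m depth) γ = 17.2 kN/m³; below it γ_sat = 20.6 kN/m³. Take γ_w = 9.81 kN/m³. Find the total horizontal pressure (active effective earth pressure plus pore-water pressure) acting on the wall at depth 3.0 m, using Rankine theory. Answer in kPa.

23.0 kPa

K_a = (1 − sin φ)/(1 + sin φ) = 0.2358.
γ' = 20.6 − 9.81 = 10.79 kN/m³.
Effective vertical stress at 3.0 m: σ'_v = 17.2×1.7 + 10.79×1.30 = 43.27 kPa.
σ'_h = K_a σ'_v = 0.2358 × 43.27 = 10.20 kPa; u = γ_w × 1.30 = 12.75 kPa.
Total σ_h = 10.20 + 12.75 = 22.95 kPa.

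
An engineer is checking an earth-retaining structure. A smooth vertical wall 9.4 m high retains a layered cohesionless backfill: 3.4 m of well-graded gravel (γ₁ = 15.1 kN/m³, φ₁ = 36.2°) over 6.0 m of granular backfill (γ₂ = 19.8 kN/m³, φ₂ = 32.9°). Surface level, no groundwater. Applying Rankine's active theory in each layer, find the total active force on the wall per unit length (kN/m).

219 kN/m

K_a1 = tan²(45°−36.2°/2) = 0.2574; K_a2 = tan²(45°−32.9°/2) = 0.2960.
Layer 1: σ at base = K_a1 γ₁ h₁ = 13.21 kPa; P₁ = ½×13.21×3.4 = 22.46.
Layer 2: σ_v at top = γ₁h₁ = 51.34; σ_h top = K_a2×51.34 = 15.20; σ_h base = K_a2×(51.34+19.8×6.0) = 50.37.
P₂ = ½(15.20+50.37)×6.0 = 196.7. Total P_a = 22.46+196.7 = 219.2 kN/m.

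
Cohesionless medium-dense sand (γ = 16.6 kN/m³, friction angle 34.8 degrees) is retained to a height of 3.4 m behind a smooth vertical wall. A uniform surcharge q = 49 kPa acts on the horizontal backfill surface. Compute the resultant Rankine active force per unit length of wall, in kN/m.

71.8 kN/m

K_a = tan²(45° − φ/2) = 0.2733.
Soil triangle: ½ K_a γ H² = 0.5×0.2733×16.6×3.4² = 26.22 kN/m.
Surcharge rectangle: K_a q H = 0.2733×49×3.4 = 45.53 kN/m.
Total = 26.22 + 45.53 = 71.76 kN/m.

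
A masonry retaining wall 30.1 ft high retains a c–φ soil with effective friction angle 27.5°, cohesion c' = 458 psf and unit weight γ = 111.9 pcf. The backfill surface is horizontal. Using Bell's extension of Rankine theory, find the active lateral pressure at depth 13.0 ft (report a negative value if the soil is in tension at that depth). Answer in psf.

K_a = (1 − sin φ)/(1 + sin φ) = 0.3682.
σ_a = K_a γ z − 2c√K_a = 0.3682×111.9×13.0 − 2×458×0.6068 = -20.19 psf.

-20.2 psf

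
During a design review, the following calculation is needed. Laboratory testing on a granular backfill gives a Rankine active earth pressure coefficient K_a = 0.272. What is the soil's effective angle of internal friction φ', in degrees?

34.9°

K_a = tan²(45° − φ/2) ⇒ 45° − φ/2 = arctan(√0.272) = 27.54°.
φ = 2(45° − 27.54°) = 34.91°.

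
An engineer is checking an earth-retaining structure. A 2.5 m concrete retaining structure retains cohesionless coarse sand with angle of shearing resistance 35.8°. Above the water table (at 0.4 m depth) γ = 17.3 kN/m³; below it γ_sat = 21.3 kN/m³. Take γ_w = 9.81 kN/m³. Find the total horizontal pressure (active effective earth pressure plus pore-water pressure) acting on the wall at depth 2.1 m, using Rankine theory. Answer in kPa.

K_a = (1 − sin φ)/(1 + sin φ) = 0.2619.
γ' = 21.3 − 9.81 = 11.49 kN/m³.
Effective vertical stress at 2.1 m: σ'_v = 17.3×0.4 + 11.49×1.70 = 26.45 kPa.
σ'_h = K_a σ'_v = 0.2619 × 26.45 = 6.927 kPa; u = γ_w × 1.70 = 16.68 kPa.
Total σ_h = 6.927 + 16.68 = 23.60 kPa.

23.6 kPa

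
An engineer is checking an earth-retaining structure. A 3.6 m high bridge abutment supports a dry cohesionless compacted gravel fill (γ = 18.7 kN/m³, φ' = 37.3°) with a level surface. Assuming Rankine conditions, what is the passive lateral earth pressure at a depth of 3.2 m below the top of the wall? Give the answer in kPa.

K_p = (1 + sin φ)/(1 − sin φ) = 4.076.
σ_h = K_p γ z = 4.076 × 18.7 × 3.2 = 243.9 kPa.

244 kPa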